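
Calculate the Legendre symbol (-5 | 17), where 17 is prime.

First reduce: -5 ≡ 12 (mod 17).
Pull out 2^2: since 17 ≡ 1 (mod 8), (2/17) = +1, so (2/17)^2 = +1.
Reciprocity: 3 ≡ 3 and 17 ≡ 1 (mod 4), so (3/17) = +(17/3).
Reduce top mod 3: now compute (2/3).
Pull out 2: since 3 ≡ 3 (mod 8), (2/3) = -1.
Reached (1/3) = 1. Collecting the sign flips along the way, the symbol is -1.

-1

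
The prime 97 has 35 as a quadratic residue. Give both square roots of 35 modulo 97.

36, 61

97 ≡ 1 (mod 4), so we find a root by search.
Trying successive values, 36² = 1296 ≡ 35 (mod 97). The other root is 97 − 36 = 61.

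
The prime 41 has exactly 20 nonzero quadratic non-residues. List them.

3,6,7,11,12,13,14,15,17,19,22,24,26,27,28,29,30,34,35,38

Square k = 1,…,20 (k and 41−k give the same square):
1²=1, 2²=4, 3²=9, 4²=16, 5²=25, 6²=36, 7²≡8, 8²≡23, 9²≡40, 10²≡18, 11²≡39, 12²≡21, 13²≡5, 14²≡32, 15²≡20, 16²≡10, 17²≡2, 18²≡37, 19²≡33, 20²≡31 (mod 41).
The residues are {1, 2, 4, 5, 8, 9, 10, 16, 18, 20, 21, 23, 25, 31, 32, 33, 36, 37, 39, 40}; the non-residues are the remaining 20 nonzero classes.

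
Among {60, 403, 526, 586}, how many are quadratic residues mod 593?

1

(60/593) = +1 → QR.
(403/593) = -1 → non-residue.
(526/593) = -1 → non-residue.
(586/593) = -1 → non-residue.
Total quadratic residues among the 4: 1.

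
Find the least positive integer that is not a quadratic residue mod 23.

(2/23) = +1, so 2 is a residue.
(3/23) = +1, so 3 is a residue.
(4/23) = +1, so 4 is a residue.
(5/23) = −1, so 5 is the smallest positive non-residue mod 23.

5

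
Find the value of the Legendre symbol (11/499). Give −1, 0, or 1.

-1

Reciprocity: 11 ≡ 3 and 499 ≡ 3 (mod 4), so (11/499) = −(499/11).
Reduce top mod 11: now compute (4/11).
Pull out 2^2: since 11 ≡ 3 (mod 8), (2/11) = -1, so (2/11)^2 = +1.
Reached (1/11) = 1. Collecting the sign flips along the way, the symbol is -1.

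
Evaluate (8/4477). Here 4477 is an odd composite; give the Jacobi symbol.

-1

Pull out 2^3: since 4477 ≡ 5 (mod 8), (2/4477) = -1, so (2/4477)^3 = -1.
Reached (1/4477) = 1. Collecting the sign flips along the way, the symbol is -1.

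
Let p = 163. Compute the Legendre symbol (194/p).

First reduce: 194 ≡ 31 (mod 163).
Reciprocity: 31 ≡ 3 and 163 ≡ 3 (mod 4), so (31/163) = −(163/31).
Reduce top mod 31: now compute (8/31).
Pull out 2^3: since 31 ≡ 7 (mod 8), (2/31) = +1, so (2/31)^3 = +1.
Reached (1/31) = 1. Collecting the sign flips along the way, the symbol is -1.

-1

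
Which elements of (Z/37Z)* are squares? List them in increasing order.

Square k = 1,…,18 (k and 37−k give the same square):
1²=1, 2²=4, 3²=9, 4²=16, 5²=25, 6²=36, 7²≡12, 8²≡27, 9²≡7, 10²≡26, 11²≡10, 12²≡33, 13²≡21, 14²≡11, 15²≡3, 16²≡34, 17²≡30, 18²≡28 (mod 37).
So the quadratic residues mod 37 are {1, 3, 4, 7, 9, 10, 11, 12, 16, 21, 25, 26, 27, 28, 30, 33, 34, 36}.

1,3,4,7,9,10,11,12,16,21,25,26,27,28,30,33,34,36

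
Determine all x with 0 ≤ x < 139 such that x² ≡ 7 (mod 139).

29, 110

Since 139 ≡ 3 (mod 4), a square root of 7 is 7^((139+1)/4) = 7^35 mod 139.
Repeated squaring: 7^2≡49, 7^4≡38, 7^8≡54, 7^16≡136, 7^32≡9 (mod 139).
7^35 = 7^(32+2+1) ≡ 29 (mod 139).
Check: 29² = 841 ≡ 7 (mod 139). The two roots are 29 and 110.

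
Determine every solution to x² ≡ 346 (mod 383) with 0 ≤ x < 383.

Since 383 ≡ 3 (mod 4), a square root of 346 is 346^((383+1)/4) = 346^96 mod 383.
Repeated squaring: 346^2≡220, 346^4≡142, 346^8≡248, 346^16≡224, 346^32≡3, 346^64≡9 (mod 383).
346^96 = 346^(64+32) ≡ 27 (mod 383).
Check: 27² = 729 ≡ 346 (mod 383). The two roots are 27 and 356.

27, 356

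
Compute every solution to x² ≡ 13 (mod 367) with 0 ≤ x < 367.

115, 252

Since 367 ≡ 3 (mod 4), a square root of 13 is 13^((367+1)/4) = 13^92 mod 367.
Repeated squaring: 13^2≡169, 13^4≡302, 13^8≡188, 13^16≡112, 13^32≡66, 13^64≡319 (mod 367).
13^92 = 13^(64+16+8+4) ≡ 252 (mod 367).
Check: 252² = 63504 ≡ 13 (mod 367). The two roots are 115 and 252.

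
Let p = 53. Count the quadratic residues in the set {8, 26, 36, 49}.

2

(8/53) = -1 → non-residue.
(26/53) = -1 → non-residue.
(36/53) = +1 → QR.
(49/53) = +1 → QR.
Total quadratic residues among the 4: 2.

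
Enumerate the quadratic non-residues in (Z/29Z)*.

Square k = 1,…,14 (k and 29−k give the same square):
1²=1, 2²=4, 3²=9, 4²=16, 5²=25, 6²≡7, 7²≡20, 8²≡6, 9²≡23, 10²≡13, 11²≡5, 12²≡28, 13²≡24, 14²≡22 (mod 29).
The residues are {1, 4, 5, 6, 7, 9, 13, 16, 20, 22, 23, 24, 25, 28}; the non-residues are the remaining 14 nonzero classes.

2 3 8 10 11 12 14 15 17 18 19 21 26 27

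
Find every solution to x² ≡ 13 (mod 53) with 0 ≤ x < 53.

15, 38

53 ≡ 1 (mod 4), so we find a root by search.
Trying successive values, 15² = 225 ≡ 13 (mod 53). The other root is 53 − 15 = 38.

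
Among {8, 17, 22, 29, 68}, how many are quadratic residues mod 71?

2

(8/71) = +1 → QR.
(17/71) = -1 → non-residue.
(22/71) = -1 → non-residue.
(29/71) = +1 → QR.
(68/71) = -1 → non-residue.
Total quadratic residues among the 5: 2.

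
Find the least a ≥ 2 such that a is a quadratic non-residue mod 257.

(2/257) = +1, so 2 is a residue.
(3/257) = −1, so 3 is the smallest positive non-residue mod 257.

3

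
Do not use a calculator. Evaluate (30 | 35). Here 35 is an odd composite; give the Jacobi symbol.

0

Pull out 2: since 35 ≡ 3 (mod 8), (2/35) = -1.
Reciprocity: 15 ≡ 3 and 35 ≡ 3 (mod 4), so (15/35) = −(35/15).
Reduce top mod 15: now compute (5/15).
Reciprocity: 5 ≡ 1 and 15 ≡ 3 (mod 4), so (5/15) = +(15/5).
Reduce top mod 5: now compute (0/5).
Top reduces to 0: gcd > 1, so the symbol is 0.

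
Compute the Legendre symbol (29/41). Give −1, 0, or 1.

-1

Reciprocity: 29 ≡ 1 and 41 ≡ 1 (mod 4), so (29/41) = +(41/29).
Reduce top mod 29: now compute (12/29).
Pull out 2^2: since 29 ≡ 5 (mod 8), (2/29) = -1, so (2/29)^2 = +1.
Reciprocity: 3 ≡ 3 and 29 ≡ 1 (mod 4), so (3/29) = +(29/3).
Reduce top mod 3: now compute (2/3).
Pull out 2: since 3 ≡ 3 (mod 8), (2/3) = -1.
Reached (1/3) = 1. Collecting the sign flips along the way, the symbol is -1.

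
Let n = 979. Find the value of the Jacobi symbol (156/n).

-1

Pull out 2^2: since 979 ≡ 3 (mod 8), (2/979) = -1, so (2/979)^2 = +1.
Reciprocity: 39 ≡ 3 and 979 ≡ 3 (mod 4), so (39/979) = −(979/39).
Reduce top mod 39: now compute (4/39).
Pull out 2^2: since 39 ≡ 7 (mod 8), (2/39) = +1, so (2/39)^2 = +1.
Reached (1/39) = 1. Collecting the sign flips along the way, the symbol is -1.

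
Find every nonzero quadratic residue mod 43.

Square k = 1,…,21 (k and 43−k give the same square):
1²=1, 2²=4, 3²=9, 4²=16, 5²=25, 6²=36, 7²≡6, 8²≡21, 9²≡38, 10²≡14, 11²≡35, 12²≡15, 13²≡40, 14²≡24, 15²≡10, 16²≡41, 17²≡31, 18²≡23, 19²≡17, 20²≡13, 21²≡11 (mod 43).
So the quadratic residues mod 43 are {1, 4, 6, 9, 10, 11, 13, 14, 15, 16, 17, 21, 23, 24, 25, 31, 35, 36, 38, 40, 41}.

1 4 6 9 10 11 13 14 15 16 17 21 23 24 25 31 35 36 38 40 41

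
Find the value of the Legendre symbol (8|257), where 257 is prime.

1

Euler's criterion: (8/257) ≡ 8^128 (mod 257).
8^2 ≡ 64 (mod 257)
8^4 ≡ 241 (mod 257)
8^8 ≡ 256 (mod 257)
8^16 ≡ 1 (mod 257)
8^32 ≡ 1 (mod 257)
8^64 ≡ 1 (mod 257)
8^128 ≡ 1 (mod 257)
8^128 = 8^(128) ≡ 1 (mod 257).
Result is 1, so (8/257) = 1.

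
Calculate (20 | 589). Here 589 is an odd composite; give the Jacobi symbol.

1

Pull out 2^2: since 589 ≡ 5 (mod 8), (2/589) = -1, so (2/589)^2 = +1.
Reciprocity: 5 ≡ 1 and 589 ≡ 1 (mod 4), so (5/589) = +(589/5).
Reduce top mod 5: now compute (4/5).
Pull out 2^2: since 5 ≡ 5 (mod 8), (2/5) = -1, so (2/5)^2 = +1.
Reached (1/5) = 1. Collecting the sign flips along the way, the symbol is +1.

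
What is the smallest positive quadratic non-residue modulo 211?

2

(2/211) = −1, so 2 is the smallest positive non-residue mod 211.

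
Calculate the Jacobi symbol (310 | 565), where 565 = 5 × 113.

Pull out 2: since 565 ≡ 5 (mod 8), (2/565) = -1.
Reciprocity: 155 ≡ 3 and 565 ≡ 1 (mod 4), so (155/565) = +(565/155).
Reduce top mod 155: now compute (100/155).
Pull out 2^2: since 155 ≡ 3 (mod 8), (2/155) = -1, so (2/155)^2 = +1.
Reciprocity: 25 ≡ 1 and 155 ≡ 3 (mod 4), so (25/155) = +(155/25).
Reduce top mod 25: now compute (5/25).
Reciprocity: 5 ≡ 1 and 25 ≡ 1 (mod 4), so (5/25) = +(25/5).
Reduce top mod 5: now compute (0/5).
Top reduces to 0: gcd > 1, so the symbol is 0.

0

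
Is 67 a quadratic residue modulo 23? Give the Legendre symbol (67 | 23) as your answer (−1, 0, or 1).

-1

First reduce: 67 ≡ 21 (mod 23).
Reciprocity: 21 ≡ 1 and 23 ≡ 3 (mod 4), so (21/23) = +(23/21).
Reduce top mod 21: now compute (2/21).
Pull out 2: since 21 ≡ 5 (mod 8), (2/21) = -1.
Reached (1/21) = 1. Collecting the sign flips along the way, the symbol is -1.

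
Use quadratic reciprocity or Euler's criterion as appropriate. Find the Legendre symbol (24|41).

-1

Euler's criterion: (24/41) ≡ 24^20 (mod 41).
24^2 ≡ 2 (mod 41)
24^4 ≡ 4 (mod 41)
24^8 ≡ 16 (mod 41)
24^16 ≡ 10 (mod 41)
24^20 = 24^(16+4) ≡ 40 (mod 41).
Result is 40 ≡ −1, so (24/41) = −1.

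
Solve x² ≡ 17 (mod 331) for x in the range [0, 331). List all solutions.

103, 228

Since 331 ≡ 3 (mod 4), a square root of 17 is 17^((331+1)/4) = 17^83 mod 331.
Repeated squaring: 17^2≡289, 17^4≡109, 17^8≡296, 17^16≡232, 17^32≡202, 17^64≡91 (mod 331).
17^83 = 17^(64+16+2+1) ≡ 103 (mod 331).
Check: 103² = 10609 ≡ 17 (mod 331). The two roots are 103 and 228.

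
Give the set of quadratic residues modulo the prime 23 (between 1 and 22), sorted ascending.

1 2 3 4 6 8 9 12 13 16 18

Square k = 1,…,11 (k and 23−k give the same square):
1²=1, 2²=4, 3²=9, 4²=16, 5²≡2, 6²≡13, 7²≡3, 8²≡18, 9²≡12, 10²≡8, 11²≡6 (mod 23).
So the quadratic residues mod 23 are {1, 2, 3, 4, 6, 8, 9, 12, 13, 16, 18}.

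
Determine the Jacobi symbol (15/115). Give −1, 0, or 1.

Reciprocity: 15 ≡ 3 and 115 ≡ 3 (mod 4), so (15/115) = −(115/15).
Reduce top mod 15: now compute (10/15).
Pull out 2: since 15 ≡ 7 (mod 8), (2/15) = +1.
Reciprocity: 5 ≡ 1 and 15 ≡ 3 (mod 4), so (5/15) = +(15/5).
Reduce top mod 5: now compute (0/5).
Top reduces to 0: gcd > 1, so the symbol is 0.

0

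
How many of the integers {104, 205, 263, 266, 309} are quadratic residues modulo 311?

(104/311) = +1 → QR.
(205/311) = -1 → non-residue.
(263/311) = -1 → non-residue.
(266/311) = -1 → non-residue.
(309/311) = -1 → non-residue.
Total quadratic residues among the 5: 1.

1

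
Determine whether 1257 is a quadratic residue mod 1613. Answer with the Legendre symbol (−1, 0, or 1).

1

Reciprocity: 1257 ≡ 1 and 1613 ≡ 1 (mod 4), so (1257/1613) = +(1613/1257).
Reduce top mod 1257: now compute (356/1257).
Pull out 2^2: since 1257 ≡ 1 (mod 8), (2/1257) = +1, so (2/1257)^2 = +1.
Reciprocity: 89 ≡ 1 and 1257 ≡ 1 (mod 4), so (89/1257) = +(1257/89).
Reduce top mod 89: now compute (11/89).
Reciprocity: 11 ≡ 3 and 89 ≡ 1 (mod 4), so (11/89) = +(89/11).
Reduce top mod 11: now compute (1/11).
Reached (1/11) = 1. Collecting the sign flips along the way, the symbol is +1.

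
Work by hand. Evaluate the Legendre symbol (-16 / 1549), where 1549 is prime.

First reduce: -16 ≡ 1533 (mod 1549).
Reciprocity: 1533 ≡ 1 and 1549 ≡ 1 (mod 4), so (1533/1549) = +(1549/1533).
Reduce top mod 1533: now compute (16/1533).
Pull out 2^4: since 1533 ≡ 5 (mod 8), (2/1533) = -1, so (2/1533)^4 = +1.
Reached (1/1533) = 1. Collecting the sign flips along the way, the symbol is +1.

1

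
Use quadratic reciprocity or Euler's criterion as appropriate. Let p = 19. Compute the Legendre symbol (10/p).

-1

Euler's criterion: (10/19) ≡ 10^9 (mod 19).
10^2 ≡ 5 (mod 19)
10^4 ≡ 6 (mod 19)
10^8 ≡ 17 (mod 19)
10^9 = 10^(8+1) ≡ 18 (mod 19).
Result is 18 ≡ −1, so (10/19) = −1.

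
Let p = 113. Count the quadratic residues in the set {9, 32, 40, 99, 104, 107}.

(9/113) = +1 → QR.
(32/113) = +1 → QR.
(40/113) = -1 → non-residue.
(99/113) = +1 → QR.
(104/113) = +1 → QR.
(107/113) = -1 → non-residue.
Total quadratic residues among the 6: 4.

4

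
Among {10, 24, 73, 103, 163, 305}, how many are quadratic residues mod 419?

(10/419) = -1 → non-residue.
(24/419) = -1 → non-residue.
(73/419) = +1 → QR.
(103/419) = -1 → non-residue.
(163/419) = -1 → non-residue.
(305/419) = -1 → non-residue.
Total quadratic residues among the 6: 1.

1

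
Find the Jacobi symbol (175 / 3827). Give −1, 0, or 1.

1

Reciprocity: 175 ≡ 3 and 3827 ≡ 3 (mod 4), so (175/3827) = −(3827/175).
Reduce top mod 175: now compute (152/175).
Pull out 2^3: since 175 ≡ 7 (mod 8), (2/175) = +1, so (2/175)^3 = +1.
Reciprocity: 19 ≡ 3 and 175 ≡ 3 (mod 4), so (19/175) = −(175/19).
Reduce top mod 19: now compute (4/19).
Pull out 2^2: since 19 ≡ 3 (mod 8), (2/19) = -1, so (2/19)^2 = +1.
Reached (1/19) = 1. Collecting the sign flips along the way, the symbol is +1.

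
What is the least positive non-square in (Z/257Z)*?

(2/257) = +1, so 2 is a residue.
(3/257) = −1, so 3 is the smallest positive non-residue mod 257.

3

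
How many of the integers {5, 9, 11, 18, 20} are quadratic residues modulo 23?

(5/23) = -1 → non-residue.
(9/23) = +1 → QR.
(11/23) = -1 → non-residue.
(18/23) = +1 → QR.
(20/23) = -1 → non-residue.
Total quadratic residues among the 5: 2.

2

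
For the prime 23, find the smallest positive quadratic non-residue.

5

(2/23) = +1, so 2 is a residue.
(3/23) = +1, so 3 is a residue.
(4/23) = +1, so 4 is a residue.
(5/23) = −1, so 5 is the smallest positive non-residue mod 23.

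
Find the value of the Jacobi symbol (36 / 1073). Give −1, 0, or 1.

1

Pull out 2^2: since 1073 ≡ 1 (mod 8), (2/1073) = +1, so (2/1073)^2 = +1.
Reciprocity: 9 ≡ 1 and 1073 ≡ 1 (mod 4), so (9/1073) = +(1073/9).
Reduce top mod 9: now compute (2/9).
Pull out 2: since 9 ≡ 1 (mod 8), (2/9) = +1.
Reached (1/9) = 1. Collecting the sign flips along the way, the symbol is +1.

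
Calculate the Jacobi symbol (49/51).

Reciprocity: 49 ≡ 1 and 51 ≡ 3 (mod 4), so (49/51) = +(51/49).
Reduce top mod 49: now compute (2/49).
Pull out 2: since 49 ≡ 1 (mod 8), (2/49) = +1.
Reached (1/49) = 1. Collecting the sign flips along the way, the symbol is +1.

1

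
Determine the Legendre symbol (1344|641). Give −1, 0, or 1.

First reduce: 1344 ≡ 62 (mod 641).
Pull out 2: since 641 ≡ 1 (mod 8), (2/641) = +1.
Reciprocity: 31 ≡ 3 and 641 ≡ 1 (mod 4), so (31/641) = +(641/31).
Reduce top mod 31: now compute (21/31).
Reciprocity: 21 ≡ 1 and 31 ≡ 3 (mod 4), so (21/31) = +(31/21).
Reduce top mod 21: now compute (10/21).
Pull out 2: since 21 ≡ 5 (mod 8), (2/21) = -1.
Reciprocity: 5 ≡ 1 and 21 ≡ 1 (mod 4), so (5/21) = +(21/5).
Reduce top mod 5: now compute (1/5).
Reached (1/5) = 1. Collecting the sign flips along the way, the symbol is -1.

-1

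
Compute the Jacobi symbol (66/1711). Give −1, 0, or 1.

Pull out 2: since 1711 ≡ 7 (mod 8), (2/1711) = +1.
Reciprocity: 33 ≡ 1 and 1711 ≡ 3 (mod 4), so (33/1711) = +(1711/33).
Reduce top mod 33: now compute (28/33).
Pull out 2^2: since 33 ≡ 1 (mod 8), (2/33) = +1, so (2/33)^2 = +1.
Reciprocity: 7 ≡ 3 and 33 ≡ 1 (mod 4), so (7/33) = +(33/7).
Reduce top mod 7: now compute (5/7).
Reciprocity: 5 ≡ 1 and 7 ≡ 3 (mod 4), so (5/7) = +(7/5).
Reduce top mod 5: now compute (2/5).
Pull out 2: since 5 ≡ 5 (mod 8), (2/5) = -1.
Reached (1/5) = 1. Collecting the sign flips along the way, the symbol is -1.

-1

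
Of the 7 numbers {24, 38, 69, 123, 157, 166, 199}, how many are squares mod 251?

3

(24/251) = -1 → non-residue.
(38/251) = +1 → QR.
(69/251) = +1 → QR.
(123/251) = +1 → QR.
(157/251) = -1 → non-residue.
(166/251) = -1 → non-residue.
(199/251) = -1 → non-residue.
Total quadratic residues among the 7: 3.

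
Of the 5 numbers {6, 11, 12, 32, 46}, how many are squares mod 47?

(6/47) = +1 → QR.
(11/47) = -1 → non-residue.
(12/47) = +1 → QR.
(32/47) = +1 → QR.
(46/47) = -1 → non-residue.
Total quadratic residues among the 5: 3.

3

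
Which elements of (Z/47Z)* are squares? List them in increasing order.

1 2 3 4 6 7 8 9 12 14 16 17 18 21 24 25 27 28 32 34 36 37 42

Square k = 1,…,23 (k and 47−k give the same square):
1²=1, 2²=4, 3²=9, 4²=16, 5²=25, 6²=36, 7²≡2, 8²≡17, 9²≡34, 10²≡6, 11²≡27, 12²≡3, 13²≡28, 14²≡8, 15²≡37, 16²≡21, 17²≡7, 18²≡42, 19²≡32, 20²≡24, 21²≡18, 22²≡14, 23²≡12 (mod 47).
So the quadratic residues mod 47 are {1, 2, 3, 4, 6, 7, 8, 9, 12, 14, 16, 17, 18, 21, 24, 25, 27, 28, 32, 34, 36, 37, 42}.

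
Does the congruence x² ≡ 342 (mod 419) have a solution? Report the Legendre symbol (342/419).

1

Pull out 2: since 419 ≡ 3 (mod 8), (2/419) = -1.
Reciprocity: 171 ≡ 3 and 419 ≡ 3 (mod 4), so (171/419) = −(419/171).
Reduce top mod 171: now compute (77/171).
Reciprocity: 77 ≡ 1 and 171 ≡ 3 (mod 4), so (77/171) = +(171/77).
Reduce top mod 77: now compute (17/77).
Reciprocity: 17 ≡ 1 and 77 ≡ 1 (mod 4), so (17/77) = +(77/17).
Reduce top mod 17: now compute (9/17).
Reciprocity: 9 ≡ 1 and 17 ≡ 1 (mod 4), so (9/17) = +(17/9).
Reduce top mod 9: now compute (8/9).
Pull out 2^3: since 9 ≡ 1 (mod 8), (2/9) = +1, so (2/9)^3 = +1.
Reached (1/9) = 1. Collecting the sign flips along the way, the symbol is +1.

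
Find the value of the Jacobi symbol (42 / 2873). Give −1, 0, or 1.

Pull out 2: since 2873 ≡ 1 (mod 8), (2/2873) = +1.
Reciprocity: 21 ≡ 1 and 2873 ≡ 1 (mod 4), so (21/2873) = +(2873/21).
Reduce top mod 21: now compute (17/21).
Reciprocity: 17 ≡ 1 and 21 ≡ 1 (mod 4), so (17/21) = +(21/17).
Reduce top mod 17: now compute (4/17).
Pull out 2^2: since 17 ≡ 1 (mod 8), (2/17) = +1, so (2/17)^2 = +1.
Reached (1/17) = 1. Collecting the sign flips along the way, the symbol is +1.

1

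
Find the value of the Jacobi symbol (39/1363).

Reciprocity: 39 ≡ 3 and 1363 ≡ 3 (mod 4), so (39/1363) = −(1363/39).
Reduce top mod 39: now compute (37/39).
Reciprocity: 37 ≡ 1 and 39 ≡ 3 (mod 4), so (37/39) = +(39/37).
Reduce top mod 37: now compute (2/37).
Pull out 2: since 37 ≡ 5 (mod 8), (2/37) = -1.
Reached (1/37) = 1. Collecting the sign flips along the way, the symbol is +1.

1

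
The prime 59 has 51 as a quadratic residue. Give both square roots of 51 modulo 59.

Since 59 ≡ 3 (mod 4), a square root of 51 is 51^((59+1)/4) = 51^15 mod 59.
Repeated squaring: 51^2≡5, 51^4≡25, 51^8≡35 (mod 59).
51^15 = 51^(8+4+2+1) ≡ 46 (mod 59).
Check: 46² = 2116 ≡ 51 (mod 59). The two roots are 13 and 46.

13, 46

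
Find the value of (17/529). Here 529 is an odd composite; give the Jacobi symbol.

Reciprocity: 17 ≡ 1 and 529 ≡ 1 (mod 4), so (17/529) = +(529/17).
Reduce top mod 17: now compute (2/17).
Pull out 2: since 17 ≡ 1 (mod 8), (2/17) = +1.
Reached (1/17) = 1. Collecting the sign flips along the way, the symbol is +1.

1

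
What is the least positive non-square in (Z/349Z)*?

2

(2/349) = −1, so 2 is the smallest positive non-residue mod 349.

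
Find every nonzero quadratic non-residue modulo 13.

Square k = 1,…,6 (k and 13−k give the same square):
1²=1, 2²=4, 3²=9, 4²≡3, 5²≡12, 6²≡10 (mod 13).
The residues are {1, 3, 4, 9, 10, 12}; the non-residues are the remaining 6 nonzero classes.

2 5 6 7 8 11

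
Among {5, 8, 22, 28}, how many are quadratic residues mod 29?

3

(5/29) = +1 → QR.
(8/29) = -1 → non-residue.
(22/29) = +1 → QR.
(28/29) = +1 → QR.
Total quadratic residues among the 4: 3.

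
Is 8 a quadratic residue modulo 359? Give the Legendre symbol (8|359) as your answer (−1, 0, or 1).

1

Pull out 2^3: since 359 ≡ 7 (mod 8), (2/359) = +1, so (2/359)^3 = +1.
Reached (1/359) = 1. Collecting the sign flips along the way, the symbol is +1.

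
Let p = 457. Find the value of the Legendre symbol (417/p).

Reciprocity: 417 ≡ 1 and 457 ≡ 1 (mod 4), so (417/457) = +(457/417).
Reduce top mod 417: now compute (40/417).
Pull out 2^3: since 417 ≡ 1 (mod 8), (2/417) = +1, so (2/417)^3 = +1.
Reciprocity: 5 ≡ 1 and 417 ≡ 1 (mod 4), so (5/417) = +(417/5).
Reduce top mod 5: now compute (2/5).
Pull out 2: since 5 ≡ 5 (mod 8), (2/5) = -1.
Reached (1/5) = 1. Collecting the sign flips along the way, the symbol is -1.

-1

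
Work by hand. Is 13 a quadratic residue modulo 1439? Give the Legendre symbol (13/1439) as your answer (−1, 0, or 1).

1

Reciprocity: 13 ≡ 1 and 1439 ≡ 3 (mod 4), so (13/1439) = +(1439/13).
Reduce top mod 13: now compute (9/13).
Reciprocity: 9 ≡ 1 and 13 ≡ 1 (mod 4), so (9/13) = +(13/9).
Reduce top mod 9: now compute (4/9).
Pull out 2^2: since 9 ≡ 1 (mod 8), (2/9) = +1, so (2/9)^2 = +1.
Reached (1/9) = 1. Collecting the sign flips along the way, the symbol is +1.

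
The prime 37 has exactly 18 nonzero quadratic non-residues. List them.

2, 5, 6, 8, 13, 14, 15, 17, 18, 19, 20, 22, 23, 24, 29, 31, 32, 35

Square k = 1,…,18 (k and 37−k give the same square):
1²=1, 2²=4, 3²=9, 4²=16, 5²=25, 6²=36, 7²≡12, 8²≡27, 9²≡7, 10²≡26, 11²≡10, 12²≡33, 13²≡21, 14²≡11, 15²≡3, 16²≡34, 17²≡30, 18²≡28 (mod 37).
The residues are {1, 3, 4, 7, 9, 10, 11, 12, 16, 21, 25, 26, 27, 28, 30, 33, 34, 36}; the non-residues are the remaining 18 nonzero classes.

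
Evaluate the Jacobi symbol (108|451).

-1

Pull out 2^2: since 451 ≡ 3 (mod 8), (2/451) = -1, so (2/451)^2 = +1.
Reciprocity: 27 ≡ 3 and 451 ≡ 3 (mod 4), so (27/451) = −(451/27).
Reduce top mod 27: now compute (19/27).
Reciprocity: 19 ≡ 3 and 27 ≡ 3 (mod 4), so (19/27) = −(27/19).
Reduce top mod 19: now compute (8/19).
Pull out 2^3: since 19 ≡ 3 (mod 8), (2/19) = -1, so (2/19)^3 = -1.
Reached (1/19) = 1. Collecting the sign flips along the way, the symbol is -1.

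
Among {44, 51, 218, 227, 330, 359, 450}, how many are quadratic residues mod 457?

6

(44/457) = -1 → non-residue.
(51/457) = +1 → QR.
(218/457) = +1 → QR.
(227/457) = +1 → QR.
(330/457) = +1 → QR.
(359/457) = +1 → QR.
(450/457) = +1 → QR.
Total quadratic residues among the 7: 6.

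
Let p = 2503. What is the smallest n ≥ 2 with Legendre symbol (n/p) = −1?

(2/2503) = +1, so 2 is a residue.
(3/2503) = −1, so 3 is the smallest positive non-residue mod 2503.

3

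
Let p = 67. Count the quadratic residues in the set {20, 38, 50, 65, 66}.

1

(20/67) = -1 → non-residue.
(38/67) = -1 → non-residue.
(50/67) = -1 → non-residue.
(65/67) = +1 → QR.
(66/67) = -1 → non-residue.
Total quadratic residues among the 5: 1.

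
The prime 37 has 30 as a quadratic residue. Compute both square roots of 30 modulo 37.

17, 20

37 ≡ 1 (mod 4), so we find a root by search.
Trying successive values, 17² = 289 ≡ 30 (mod 37). The other root is 37 − 17 = 20.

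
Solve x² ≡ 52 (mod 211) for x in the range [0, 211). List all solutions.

Since 211 ≡ 3 (mod 4), a square root of 52 is 52^((211+1)/4) = 52^53 mod 211.
Repeated squaring: 52^2≡172, 52^4≡44, 52^8≡37, 52^16≡103, 52^32≡59 (mod 211).
52^53 = 52^(32+16+4+1) ≡ 120 (mod 211).
Check: 120² = 14400 ≡ 52 (mod 211). The two roots are 91 and 120.

91, 120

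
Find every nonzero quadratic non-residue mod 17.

3, 5, 6, 7, 10, 11, 12, 14

Square k = 1,…,8 (k and 17−k give the same square):
1²=1, 2²=4, 3²=9, 4²=16, 5²≡8, 6²≡2, 7²≡15, 8²≡13 (mod 17).
The residues are {1, 2, 4, 8, 9, 13, 15, 16}; the non-residues are the remaining 8 nonzero classes.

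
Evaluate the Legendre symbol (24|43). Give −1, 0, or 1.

Euler's criterion: (24/43) ≡ 24^21 (mod 43).
24^2 ≡ 17 (mod 43)
24^4 ≡ 31 (mod 43)
24^8 ≡ 15 (mod 43)
24^16 ≡ 10 (mod 43)
24^21 = 24^(16+4+1) ≡ 1 (mod 43).
Result is 1, so (24/43) = 1.

1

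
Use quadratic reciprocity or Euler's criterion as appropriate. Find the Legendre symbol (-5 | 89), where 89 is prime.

Euler's criterion: (-5/89) ≡ 84^44 (mod 89).
84^2 ≡ 25 (mod 89)
84^4 ≡ 2 (mod 89)
84^8 ≡ 4 (mod 89)
84^16 ≡ 16 (mod 89)
84^32 ≡ 78 (mod 89)
84^44 = 84^(32+8+4) ≡ 1 (mod 89).
Result is 1, so (-5/89) = 1.

1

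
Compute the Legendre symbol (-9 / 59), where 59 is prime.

Euler's criterion: (-9/59) ≡ 50^29 (mod 59).
50^2 ≡ 22 (mod 59)
50^4 ≡ 12 (mod 59)
50^8 ≡ 26 (mod 59)
50^16 ≡ 27 (mod 59)
50^29 = 50^(16+8+4+1) ≡ 58 (mod 59).
Result is 58 ≡ −1, so (-9/59) = −1.

-1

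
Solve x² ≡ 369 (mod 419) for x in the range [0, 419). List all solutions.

Since 419 ≡ 3 (mod 4), a square root of 369 is 369^((419+1)/4) = 369^105 mod 419.
Repeated squaring: 369^2≡405, 369^4≡196, 369^8≡287, 369^16≡245, 369^32≡108, 369^64≡351 (mod 419).
369^105 = 369^(64+32+8+1) ≡ 358 (mod 419).
Check: 358² = 128164 ≡ 369 (mod 419). The two roots are 61 and 358.

61, 358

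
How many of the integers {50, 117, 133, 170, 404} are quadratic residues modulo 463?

(50/463) = +1 → QR.
(117/463) = -1 → non-residue.
(133/463) = +1 → QR.
(170/463) = -1 → non-residue.
(404/463) = -1 → non-residue.
Total quadratic residues among the 5: 2.

2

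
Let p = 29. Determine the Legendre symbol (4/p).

1

Pull out 2^2: since 29 ≡ 5 (mod 8), (2/29) = -1, so (2/29)^2 = +1.
Reached (1/29) = 1. Collecting the sign flips along the way, the symbol is +1.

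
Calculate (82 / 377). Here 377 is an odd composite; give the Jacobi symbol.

1

Pull out 2: since 377 ≡ 1 (mod 8), (2/377) = +1.
Reciprocity: 41 ≡ 1 and 377 ≡ 1 (mod 4), so (41/377) = +(377/41).
Reduce top mod 41: now compute (8/41).
Pull out 2^3: since 41 ≡ 1 (mod 8), (2/41) = +1, so (2/41)^3 = +1.
Reached (1/41) = 1. Collecting the sign flips along the way, the symbol is +1.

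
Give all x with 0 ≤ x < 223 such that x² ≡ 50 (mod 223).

Since 223 ≡ 3 (mod 4), a square root of 50 is 50^((223+1)/4) = 50^56 mod 223.
Repeated squaring: 50^2≡47, 50^4≡202, 50^8≡218, 50^16≡25, 50^32≡179 (mod 223).
50^56 = 50^(32+16+8) ≡ 148 (mod 223).
Check: 148² = 21904 ≡ 50 (mod 223). The two roots are 75 and 148.

75, 148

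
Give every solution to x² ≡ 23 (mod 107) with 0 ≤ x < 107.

Since 107 ≡ 3 (mod 4), a square root of 23 is 23^((107+1)/4) = 23^27 mod 107.
Repeated squaring: 23^2≡101, 23^4≡36, 23^8≡12, 23^16≡37 (mod 107).
23^27 = 23^(16+8+2+1) ≡ 39 (mod 107).
Check: 39² = 1521 ≡ 23 (mod 107). The two roots are 39 and 68.

39, 68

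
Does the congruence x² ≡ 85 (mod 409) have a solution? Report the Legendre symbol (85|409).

Euler's criterion: (85/409) ≡ 85^204 (mod 409).
85^2 ≡ 272 (mod 409)
85^4 ≡ 364 (mod 409)
85^8 ≡ 389 (mod 409)
85^16 ≡ 400 (mod 409)
85^32 ≡ 81 (mod 409)
85^64 ≡ 17 (mod 409)
85^128 ≡ 289 (mod 409)
85^204 = 85^(128+64+8+4) ≡ 1 (mod 409).
Result is 1, so (85/409) = 1.

1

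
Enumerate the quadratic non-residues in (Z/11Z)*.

2,6,7,8,10

Square k = 1,…,5 (k and 11−k give the same square):
1²=1, 2²=4, 3²=9, 4²≡5, 5²≡3 (mod 11).
The residues are {1, 3, 4, 5, 9}; the non-residues are the remaining 5 nonzero classes.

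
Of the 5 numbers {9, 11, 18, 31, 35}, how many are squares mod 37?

(9/37) = +1 → QR.
(11/37) = +1 → QR.
(18/37) = -1 → non-residue.
(31/37) = -1 → non-residue.
(35/37) = -1 → non-residue.
Total quadratic residues among the 5: 2.

2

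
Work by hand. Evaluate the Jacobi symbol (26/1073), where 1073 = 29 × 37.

-1

Pull out 2: since 1073 ≡ 1 (mod 8), (2/1073) = +1.
Reciprocity: 13 ≡ 1 and 1073 ≡ 1 (mod 4), so (13/1073) = +(1073/13).
Reduce top mod 13: now compute (7/13).
Reciprocity: 7 ≡ 3 and 13 ≡ 1 (mod 4), so (7/13) = +(13/7).
Reduce top mod 7: now compute (6/7).
Pull out 2: since 7 ≡ 7 (mod 8), (2/7) = +1.
Reciprocity: 3 ≡ 3 and 7 ≡ 3 (mod 4), so (3/7) = −(7/3).
Reduce top mod 3: now compute (1/3).
Reached (1/3) = 1. Collecting the sign flips along the way, the symbol is -1.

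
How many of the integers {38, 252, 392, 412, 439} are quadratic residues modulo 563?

(38/563) = -1 → non-residue.
(252/563) = +1 → QR.
(392/563) = -1 → non-residue.
(412/563) = +1 → QR.
(439/563) = +1 → QR.
Total quadratic residues among the 5: 3.

3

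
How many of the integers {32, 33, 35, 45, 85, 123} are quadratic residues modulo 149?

5

(32/149) = -1 → non-residue.
(33/149) = +1 → QR.
(35/149) = +1 → QR.
(45/149) = +1 → QR.
(85/149) = +1 → QR.
(123/149) = +1 → QR.
Total quadratic residues among the 6: 5.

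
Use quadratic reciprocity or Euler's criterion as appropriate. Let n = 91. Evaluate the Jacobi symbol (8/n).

-1

Pull out 2^3: since 91 ≡ 3 (mod 8), (2/91) = -1, so (2/91)^3 = -1.
Reached (1/91) = 1. Collecting the sign flips along the way, the symbol is -1.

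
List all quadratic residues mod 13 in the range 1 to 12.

Square k = 1,…,6 (k and 13−k give the same square):
1²=1, 2²=4, 3²=9, 4²≡3, 5²≡12, 6²≡10 (mod 13).
So the quadratic residues mod 13 are {1, 3, 4, 9, 10, 12}.

1,3,4,9,10,12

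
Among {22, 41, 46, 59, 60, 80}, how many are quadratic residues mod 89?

2

(22/89) = +1 → QR.
(41/89) = -1 → non-residue.
(46/89) = -1 → non-residue.
(59/89) = -1 → non-residue.
(60/89) = -1 → non-residue.
(80/89) = +1 → QR.
Total quadratic residues among the 6: 2.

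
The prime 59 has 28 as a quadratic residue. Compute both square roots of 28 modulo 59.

Since 59 ≡ 3 (mod 4), a square root of 28 is 28^((59+1)/4) = 28^15 mod 59.
Repeated squaring: 28^2≡17, 28^4≡53, 28^8≡36 (mod 59).
28^15 = 28^(8+4+2+1) ≡ 21 (mod 59).
Check: 21² = 441 ≡ 28 (mod 59). The two roots are 21 and 38.

21, 38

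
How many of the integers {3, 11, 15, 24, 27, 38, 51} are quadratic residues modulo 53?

(3/53) = -1 → non-residue.
(11/53) = +1 → QR.
(15/53) = +1 → QR.
(24/53) = +1 → QR.
(27/53) = -1 → non-residue.
(38/53) = +1 → QR.
(51/53) = -1 → non-residue.
Total quadratic residues among the 7: 4.

4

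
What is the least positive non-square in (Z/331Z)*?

2

(2/331) = −1, so 2 is the smallest positive non-residue mod 331.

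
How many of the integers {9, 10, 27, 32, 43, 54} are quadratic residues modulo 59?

(9/59) = +1 → QR.
(10/59) = -1 → non-residue.
(27/59) = +1 → QR.
(32/59) = -1 → non-residue.
(43/59) = -1 → non-residue.
(54/59) = -1 → non-residue.
Total quadratic residues among the 6: 2.

2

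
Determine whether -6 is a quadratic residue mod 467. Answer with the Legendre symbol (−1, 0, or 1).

Euler's criterion: (-6/467) ≡ 461^233 (mod 467).
461^2 ≡ 36 (mod 467)
461^4 ≡ 362 (mod 467)
461^8 ≡ 284 (mod 467)
461^16 ≡ 332 (mod 467)
461^32 ≡ 12 (mod 467)
461^64 ≡ 144 (mod 467)
461^128 ≡ 188 (mod 467)
461^233 = 461^(128+64+32+8+1) ≡ 1 (mod 467).
Result is 1, so (-6/467) = 1.

1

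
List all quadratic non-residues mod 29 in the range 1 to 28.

2,3,8,10,11,12,14,15,17,18,19,21,26,27

Square k = 1,…,14 (k and 29−k give the same square):
1²=1, 2²=4, 3²=9, 4²=16, 5²=25, 6²≡7, 7²≡20, 8²≡6, 9²≡23, 10²≡13, 11²≡5, 12²≡28, 13²≡24, 14²≡22 (mod 29).
The residues are {1, 4, 5, 6, 7, 9, 13, 16, 20, 22, 23, 24, 25, 28}; the non-residues are the remaining 14 nonzero classes.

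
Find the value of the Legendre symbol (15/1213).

-1

Reciprocity: 15 ≡ 3 and 1213 ≡ 1 (mod 4), so (15/1213) = +(1213/15).
Reduce top mod 15: now compute (13/15).
Reciprocity: 13 ≡ 1 and 15 ≡ 3 (mod 4), so (13/15) = +(15/13).
Reduce top mod 13: now compute (2/13).
Pull out 2: since 13 ≡ 5 (mod 8), (2/13) = -1.
Reached (1/13) = 1. Collecting the sign flips along the way, the symbol is -1.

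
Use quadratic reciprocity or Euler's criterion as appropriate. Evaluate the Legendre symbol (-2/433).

First reduce: -2 ≡ 431 (mod 433).
Reciprocity: 431 ≡ 3 and 433 ≡ 1 (mod 4), so (431/433) = +(433/431).
Reduce top mod 431: now compute (2/431).
Pull out 2: since 431 ≡ 7 (mod 8), (2/431) = +1.
Reached (1/431) = 1. Collecting the sign flips along the way, the symbol is +1.

1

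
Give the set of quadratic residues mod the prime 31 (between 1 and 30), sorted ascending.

Square k = 1,…,15 (k and 31−k give the same square):
1²=1, 2²=4, 3²=9, 4²=16, 5²=25, 6²≡5, 7²≡18, 8²≡2, 9²≡19, 10²≡7, 11²≡28, 12²≡20, 13²≡14, 14²≡10, 15²≡8 (mod 31).
So the quadratic residues mod 31 are {1, 2, 4, 5, 7, 8, 9, 10, 14, 16, 18, 19, 20, 25, 28}.

1,2,4,5,7,8,9,10,14,16,18,19,20,25,28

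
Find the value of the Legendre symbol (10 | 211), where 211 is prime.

-1

Pull out 2: since 211 ≡ 3 (mod 8), (2/211) = -1.
Reciprocity: 5 ≡ 1 and 211 ≡ 3 (mod 4), so (5/211) = +(211/5).
Reduce top mod 5: now compute (1/5).
Reached (1/5) = 1. Collecting the sign flips along the way, the symbol is -1.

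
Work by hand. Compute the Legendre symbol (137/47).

-1

First reduce: 137 ≡ 43 (mod 47).
Reciprocity: 43 ≡ 3 and 47 ≡ 3 (mod 4), so (43/47) = −(47/43).
Reduce top mod 43: now compute (4/43).
Pull out 2^2: since 43 ≡ 3 (mod 8), (2/43) = -1, so (2/43)^2 = +1.
Reached (1/43) = 1. Collecting the sign flips along the way, the symbol is -1.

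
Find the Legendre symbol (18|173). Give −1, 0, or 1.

Euler's criterion: (18/173) ≡ 18^86 (mod 173).
18^2 ≡ 151 (mod 173)
18^4 ≡ 138 (mod 173)
18^8 ≡ 14 (mod 173)
18^16 ≡ 23 (mod 173)
18^32 ≡ 10 (mod 173)
18^64 ≡ 100 (mod 173)
18^86 = 18^(64+16+4+2) ≡ 172 (mod 173).
Result is 172 ≡ −1, so (18/173) = −1.

-1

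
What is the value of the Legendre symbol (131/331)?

Reciprocity: 131 ≡ 3 and 331 ≡ 3 (mod 4), so (131/331) = −(331/131).
Reduce top mod 131: now compute (69/131).
Reciprocity: 69 ≡ 1 and 131 ≡ 3 (mod 4), so (69/131) = +(131/69).
Reduce top mod 69: now compute (62/69).
Pull out 2: since 69 ≡ 5 (mod 8), (2/69) = -1.
Reciprocity: 31 ≡ 3 and 69 ≡ 1 (mod 4), so (31/69) = +(69/31).
Reduce top mod 31: now compute (7/31).
Reciprocity: 7 ≡ 3 and 31 ≡ 3 (mod 4), so (7/31) = −(31/7).
Reduce top mod 7: now compute (3/7).
Reciprocity: 3 ≡ 3 and 7 ≡ 3 (mod 4), so (3/7) = −(7/3).
Reduce top mod 3: now compute (1/3).
Reached (1/3) = 1. Collecting the sign flips along the way, the symbol is +1.

1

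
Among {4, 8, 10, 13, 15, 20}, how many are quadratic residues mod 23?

(4/23) = +1 → QR.
(8/23) = +1 → QR.
(10/23) = -1 → non-residue.
(13/23) = +1 → QR.
(15/23) = -1 → non-residue.
(20/23) = -1 → non-residue.
Total quadratic residues among the 6: 3.

3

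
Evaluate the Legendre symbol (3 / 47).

1

Euler's criterion: (3/47) ≡ 3^23 (mod 47).
3^2 ≡ 9 (mod 47)
3^4 ≡ 34 (mod 47)
3^8 ≡ 28 (mod 47)
3^16 ≡ 32 (mod 47)
3^23 = 3^(16+4+2+1) ≡ 1 (mod 47).
Result is 1, so (3/47) = 1.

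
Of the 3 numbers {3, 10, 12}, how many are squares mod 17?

(3/17) = -1 → non-residue.
(10/17) = -1 → non-residue.
(12/17) = -1 → non-residue.
Total quadratic residues among the 3: 0.

0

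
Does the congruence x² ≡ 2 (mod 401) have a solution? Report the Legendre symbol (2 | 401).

Pull out 2: since 401 ≡ 1 (mod 8), (2/401) = +1.
Reached (1/401) = 1. Collecting the sign flips along the way, the symbol is +1.

1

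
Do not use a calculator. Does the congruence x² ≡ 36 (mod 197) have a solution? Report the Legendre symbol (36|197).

1

Euler's criterion: (36/197) ≡ 36^98 (mod 197).
36^2 ≡ 114 (mod 197)
36^4 ≡ 191 (mod 197)
36^8 ≡ 36 (mod 197)
36^16 ≡ 114 (mod 197)
36^32 ≡ 191 (mod 197)
36^64 ≡ 36 (mod 197)
36^98 = 36^(64+32+2) ≡ 1 (mod 197).
Result is 1, so (36/197) = 1.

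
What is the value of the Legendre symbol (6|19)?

1

Pull out 2: since 19 ≡ 3 (mod 8), (2/19) = -1.
Reciprocity: 3 ≡ 3 and 19 ≡ 3 (mod 4), so (3/19) = −(19/3).
Reduce top mod 3: now compute (1/3).
Reached (1/3) = 1. Collecting the sign flips along the way, the symbol is +1.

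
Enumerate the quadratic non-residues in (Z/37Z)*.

2, 5, 6, 8, 13, 14, 15, 17, 18, 19, 20, 22, 23, 24, 29, 31, 32, 35

Square k = 1,…,18 (k and 37−k give the same square):
1²=1, 2²=4, 3²=9, 4²=16, 5²=25, 6²=36, 7²≡12, 8²≡27, 9²≡7, 10²≡26, 11²≡10, 12²≡33, 13²≡21, 14²≡11, 15²≡3, 16²≡34, 17²≡30, 18²≡28 (mod 37).
The residues are {1, 3, 4, 7, 9, 10, 11, 12, 16, 21, 25, 26, 27, 28, 30, 33, 34, 36}; the non-residues are the remaining 18 nonzero classes.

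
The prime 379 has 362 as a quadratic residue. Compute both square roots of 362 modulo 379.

Since 379 ≡ 3 (mod 4), a square root of 362 is 362^((379+1)/4) = 362^95 mod 379.
Repeated squaring: 362^2≡289, 362^4≡141, 362^8≡173, 362^16≡367, 362^32≡144, 362^64≡270 (mod 379).
362^95 = 362^(64+16+8+4+2+1) ≡ 143 (mod 379).
Check: 143² = 20449 ≡ 362 (mod 379). The two roots are 143 and 236.

143, 236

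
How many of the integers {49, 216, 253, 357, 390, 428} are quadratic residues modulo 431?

4

(49/431) = +1 → QR.
(216/431) = +1 → QR.
(253/431) = +1 → QR.
(357/431) = +1 → QR.
(390/431) = -1 → non-residue.
(428/431) = -1 → non-residue.
Total quadratic residues among the 6: 4.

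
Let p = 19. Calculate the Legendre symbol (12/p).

Pull out 2^2: since 19 ≡ 3 (mod 8), (2/19) = -1, so (2/19)^2 = +1.
Reciprocity: 3 ≡ 3 and 19 ≡ 3 (mod 4), so (3/19) = −(19/3).
Reduce top mod 3: now compute (1/3).
Reached (1/3) = 1. Collecting the sign flips along the way, the symbol is -1.

-1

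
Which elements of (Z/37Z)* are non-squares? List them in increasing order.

Square k = 1,…,18 (k and 37−k give the same square):
1²=1, 2²=4, 3²=9, 4²=16, 5²=25, 6²=36, 7²≡12, 8²≡27, 9²≡7, 10²≡26, 11²≡10, 12²≡33, 13²≡21, 14²≡11, 15²≡3, 16²≡34, 17²≡30, 18²≡28 (mod 37).
The residues are {1, 3, 4, 7, 9, 10, 11, 12, 16, 21, 25, 26, 27, 28, 30, 33, 34, 36}; the non-residues are the remaining 18 nonzero classes.

2 5 6 8 13 14 15 17 18 19 20 22 23 24 29 31 32 35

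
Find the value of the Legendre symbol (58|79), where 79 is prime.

Pull out 2: since 79 ≡ 7 (mod 8), (2/79) = +1.
Reciprocity: 29 ≡ 1 and 79 ≡ 3 (mod 4), so (29/79) = +(79/29).
Reduce top mod 29: now compute (21/29).
Reciprocity: 21 ≡ 1 and 29 ≡ 1 (mod 4), so (21/29) = +(29/21).
Reduce top mod 21: now compute (8/21).
Pull out 2^3: since 21 ≡ 5 (mod 8), (2/21) = -1, so (2/21)^3 = -1.
Reached (1/21) = 1. Collecting the sign flips along the way, the symbol is -1.

-1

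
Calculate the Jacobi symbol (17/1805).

Reciprocity: 17 ≡ 1 and 1805 ≡ 1 (mod 4), so (17/1805) = +(1805/17).
Reduce top mod 17: now compute (3/17).
Reciprocity: 3 ≡ 3 and 17 ≡ 1 (mod 4), so (3/17) = +(17/3).
Reduce top mod 3: now compute (2/3).
Pull out 2: since 3 ≡ 3 (mod 8), (2/3) = -1.
Reached (1/3) = 1. Collecting the sign flips along the way, the symbol is -1.

-1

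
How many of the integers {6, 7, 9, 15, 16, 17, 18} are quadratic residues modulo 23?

4

(6/23) = +1 → QR.
(7/23) = -1 → non-residue.
(9/23) = +1 → QR.
(15/23) = -1 → non-residue.
(16/23) = +1 → QR.
(17/23) = -1 → non-residue.
(18/23) = +1 → QR.
Total quadratic residues among the 7: 4.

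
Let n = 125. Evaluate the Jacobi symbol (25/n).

0

Reciprocity: 25 ≡ 1 and 125 ≡ 1 (mod 4), so (25/125) = +(125/25).
Reduce top mod 25: now compute (0/25).
Top reduces to 0: gcd > 1, so the symbol is 0.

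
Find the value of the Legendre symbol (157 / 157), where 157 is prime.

0

First reduce: 157 ≡ 0 (mod 157).
Top reduces to 0: gcd > 1, so the symbol is 0.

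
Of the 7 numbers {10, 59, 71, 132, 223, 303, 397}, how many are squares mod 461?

(10/461) = -1 → non-residue.
(59/461) = +1 → QR.
(71/461) = -1 → non-residue.
(132/461) = +1 → QR.
(223/461) = +1 → QR.
(303/461) = +1 → QR.
(397/461) = +1 → QR.
Total quadratic residues among the 7: 5.

5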